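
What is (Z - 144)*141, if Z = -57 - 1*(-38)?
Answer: -22983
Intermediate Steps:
Z = -19 (Z = -57 + 38 = -19)
(Z - 144)*141 = (-19 - 144)*141 = -163*141 = -22983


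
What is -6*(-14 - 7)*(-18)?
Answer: -2268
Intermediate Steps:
-6*(-14 - 7)*(-18) = -6*(-21)*(-18) = 126*(-18) = -2268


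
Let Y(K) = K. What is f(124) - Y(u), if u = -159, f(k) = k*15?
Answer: 2019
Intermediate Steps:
f(k) = 15*k
f(124) - Y(u) = 15*124 - 1*(-159) = 1860 + 159 = 2019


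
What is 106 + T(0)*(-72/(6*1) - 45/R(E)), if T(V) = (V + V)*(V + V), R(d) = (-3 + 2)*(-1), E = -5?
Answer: 106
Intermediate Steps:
R(d) = 1 (R(d) = -1*(-1) = 1)
T(V) = 4*V**2 (T(V) = (2*V)*(2*V) = 4*V**2)
106 + T(0)*(-72/(6*1) - 45/R(E)) = 106 + (4*0**2)*(-72/(6*1) - 45/1) = 106 + (4*0)*(-72/6 - 45*1) = 106 + 0*(-72*1/6 - 45) = 106 + 0*(-12 - 45) = 106 + 0*(-57) = 106 + 0 = 106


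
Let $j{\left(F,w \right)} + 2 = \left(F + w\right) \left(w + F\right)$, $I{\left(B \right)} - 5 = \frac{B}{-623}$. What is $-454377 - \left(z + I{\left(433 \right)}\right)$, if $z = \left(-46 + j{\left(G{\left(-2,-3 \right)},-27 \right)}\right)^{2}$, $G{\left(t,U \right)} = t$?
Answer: $- \frac{674852480}{623} \approx -1.0832 \cdot 10^{6}$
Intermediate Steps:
$I{\left(B \right)} = 5 - \frac{B}{623}$ ($I{\left(B \right)} = 5 + \frac{B}{-623} = 5 + B \left(- \frac{1}{623}\right) = 5 - \frac{B}{623}$)
$j{\left(F,w \right)} = -2 + \left(F + w\right)^{2}$ ($j{\left(F,w \right)} = -2 + \left(F + w\right) \left(w + F\right) = -2 + \left(F + w\right) \left(F + w\right) = -2 + \left(F + w\right)^{2}$)
$z = 628849$ ($z = \left(-46 - \left(2 - \left(-2 - 27\right)^{2}\right)\right)^{2} = \left(-46 - \left(2 - \left(-29\right)^{2}\right)\right)^{2} = \left(-46 + \left(-2 + 841\right)\right)^{2} = \left(-46 + 839\right)^{2} = 793^{2} = 628849$)
$-454377 - \left(z + I{\left(433 \right)}\right) = -454377 - \left(628849 + \left(5 - \frac{433}{623}\right)\right) = -454377 - \left(628849 + \frac{2682}{623}\right) = -454377 - \frac{391775609}{623} = - \frac{674852480}{623}$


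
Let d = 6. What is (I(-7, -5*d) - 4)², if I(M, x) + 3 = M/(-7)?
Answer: 36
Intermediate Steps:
I(M, x) = -3 - M/7 (I(M, x) = -3 + M/(-7) = -3 + M*(-⅐) = -3 - M/7)
(I(-7, -5*d) - 4)² = ((-3 - ⅐*(-7)) - 4)² = ((-3 + 1) - 4)² = (-2 - 4)² = (-6)² = 36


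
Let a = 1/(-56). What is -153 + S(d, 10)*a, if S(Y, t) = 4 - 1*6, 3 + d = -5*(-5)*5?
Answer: -4283/28 ≈ -152.96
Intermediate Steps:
d = 122 (d = -3 - 5*(-5)*5 = -3 + 25*5 = -3 + 125 = 122)
a = -1/56 ≈ -0.017857
S(Y, t) = -2 (S(Y, t) = 4 - 6 = -2)
-153 + S(d, 10)*a = -153 - 2*(-1/56) = -153 + 1/28 = -4283/28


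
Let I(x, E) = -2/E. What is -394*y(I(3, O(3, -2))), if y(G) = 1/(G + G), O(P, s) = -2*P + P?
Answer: -591/2 ≈ -295.50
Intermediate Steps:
O(P, s) = -P
y(G) = 1/(2*G)
-394*y(I(3, O(3, -2))) = -197/((-2/((-1*3)))) = -197/((-2/(-3))) = -197/((-2*(-⅓))) = -197/⅔ = -197*3/2 = -394*¾ = -591/2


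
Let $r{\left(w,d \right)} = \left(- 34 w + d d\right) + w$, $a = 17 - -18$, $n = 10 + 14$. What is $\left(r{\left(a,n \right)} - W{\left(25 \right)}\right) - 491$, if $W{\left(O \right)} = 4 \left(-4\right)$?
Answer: $-1054$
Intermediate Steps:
$n = 24$
$a = 35$ ($a = 17 + 18 = 35$)
$W{\left(O \right)} = -16$
$r{\left(w,d \right)} = d^{2} - 33 w$ ($r{\left(w,d \right)} = \left(- 34 w + d^{2}\right) + w = \left(d^{2} - 34 w\right) + w = d^{2} - 33 w$)
$\left(r{\left(a,n \right)} - W{\left(25 \right)}\right) - 491 = \left(\left(24^{2} - 1155\right) - -16\right) - 491 = \left(\left(576 - 1155\right) + 16\right) - 491 = \left(-579 + 16\right) - 491 = -563 - 491 = -1054$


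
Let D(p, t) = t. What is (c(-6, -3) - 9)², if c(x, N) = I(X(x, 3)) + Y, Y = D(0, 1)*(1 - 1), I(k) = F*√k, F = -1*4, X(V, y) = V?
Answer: -15 + 72*I*√6 ≈ -15.0 + 176.36*I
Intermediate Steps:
F = -4
I(k) = -4*√k
Y = 0 (Y = 1*(1 - 1) = 1*0 = 0)
c(x, N) = -4*√x (c(x, N) = -4*√x + 0 = -4*√x)
(c(-6, -3) - 9)² = (-4*I*√6 - 9)² = (-9 - 4*I*√6)²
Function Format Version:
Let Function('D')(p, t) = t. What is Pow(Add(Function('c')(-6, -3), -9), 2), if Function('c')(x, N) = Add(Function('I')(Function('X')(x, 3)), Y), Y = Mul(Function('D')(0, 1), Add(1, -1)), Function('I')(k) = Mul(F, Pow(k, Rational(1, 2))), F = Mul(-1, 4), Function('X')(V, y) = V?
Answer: Add(-15, Mul(72, I, Pow(6, Rational(1, 2)))) ≈ Add(-15.000, Mul(176.36, I))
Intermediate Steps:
F = -4
Function('I')(k) = Mul(-4, Pow(k, Rational(1, 2)))
Y = 0 (Y = Mul(1, Add(1, -1)) = Mul(1, 0) = 0)
Function('c')(x, N) = Mul(-4, Pow(x, Rational(1, 2))) (Function('c')(x, N) = Add(Mul(-4, Pow(x, Rational(1, 2))), 0) = Mul(-4, Pow(x, Rational(1, 2))))
Pow(Add(Function('c')(-6, -3), -9), 2) = Pow(Add(Mul(-4, Pow(-6, Rational(1, 2))), -9), 2) = Pow(Add(Mul(-4, Mul(I, Pow(6, Rational(1, 2)))), -9), 2) = Pow(Add(Mul(-4, I, Pow(6, Rational(1, 2))), -9), 2) = Pow(Add(-9, Mul(-4, I, Pow(6, Rational(1, 2)))), 2)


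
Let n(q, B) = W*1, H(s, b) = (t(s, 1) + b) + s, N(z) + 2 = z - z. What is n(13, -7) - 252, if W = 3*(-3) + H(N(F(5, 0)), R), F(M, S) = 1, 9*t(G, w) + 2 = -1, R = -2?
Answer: -796/3 ≈ -265.33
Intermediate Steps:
t(G, w) = -⅓ (t(G, w) = -2/9 + (⅑)*(-1) = -2/9 - ⅑ = -⅓)
N(z) = -2 (N(z) = -2 + (z - z) = -2 + 0 = -2)
H(s, b) = -⅓ + b + s (H(s, b) = (-⅓ + b) + s = -⅓ + b + s)
W = -40/3 (W = 3*(-3) + (-⅓ - 2 - 2) = -9 - 13/3 = -40/3 ≈ -13.333)
n(q, B) = -40/3 (n(q, B) = -40/3*1 = -40/3)
n(13, -7) - 252 = -40/3 - 252 = -796/3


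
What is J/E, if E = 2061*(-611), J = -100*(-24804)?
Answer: -21200/10763 ≈ -1.9697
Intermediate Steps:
J = 2480400
E = -1259271
J/E = 2480400/(-1259271) = 2480400*(-1/1259271) = -21200/10763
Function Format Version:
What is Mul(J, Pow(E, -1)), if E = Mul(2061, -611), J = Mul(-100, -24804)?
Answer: Rational(-21200, 10763) ≈ -1.9697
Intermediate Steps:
J = 2480400
E = -1259271
Mul(J, Pow(E, -1)) = Mul(2480400, Pow(-1259271, -1)) = Mul(2480400, Rational(-1, 1259271)) = Rational(-21200, 10763)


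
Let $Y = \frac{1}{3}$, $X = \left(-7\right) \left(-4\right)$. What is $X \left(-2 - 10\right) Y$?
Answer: $-112$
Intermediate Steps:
$X = 28$
$Y = \frac{1}{3} \approx 0.33333$
$X \left(-2 - 10\right) Y = 28 \left(-2 - 10\right) \frac{1}{3} = 28 \left(-12\right) \frac{1}{3} = \left(-336\right) \frac{1}{3} = -112$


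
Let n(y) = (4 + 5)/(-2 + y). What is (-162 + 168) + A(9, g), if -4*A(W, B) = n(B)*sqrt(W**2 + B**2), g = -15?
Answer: 6 + 27*sqrt(34)/68 ≈ 8.3152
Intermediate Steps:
n(y) = 9/(-2 + y)
A(W, B) = -9*sqrt(B**2 + W**2)/(4*(-2 + B)) (A(W, B) = -9/(-2 + B)*sqrt(W**2 + B**2)/4 = -9/(-2 + B)*sqrt(B**2 + W**2)/4 = -9*sqrt(B**2 + W**2)/(4*(-2 + B)))
(-162 + 168) + A(9, g) = (-162 + 168) - 9*sqrt((-15)**2 + 9**2)/(-8 + 4*(-15)) = 6 - 9*sqrt(225 + 81)/(-8 - 60) = 6 - 9*sqrt(306)/(-68) = 6 - 9*(-1/68)*3*sqrt(34) = 6 + 27*sqrt(34)/68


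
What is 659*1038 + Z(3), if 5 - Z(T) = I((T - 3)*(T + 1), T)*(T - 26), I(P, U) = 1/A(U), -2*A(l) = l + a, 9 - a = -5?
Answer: 11628753/17 ≈ 6.8404e+5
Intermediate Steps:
a = 14 (a = 9 - 1*(-5) = 9 + 5 = 14)
A(l) = -7 - l/2 (A(l) = -(l + 14)/2 = -(14 + l)/2 = -7 - l/2)
I(P, U) = 1/(-7 - U/2)
Z(T) = 5 + 2*(-26 + T)/(14 + T) (Z(T) = 5 - (-2/(14 + T))*(T - 26) = 5 - (-2/(14 + T))*(-26 + T) = 5 - (-2)*(-26 + T)/(14 + T) = 5 + 2*(-26 + T)/(14 + T))
659*1038 + Z(3) = 659*1038 + (18 + 7*3)/(14 + 3) = 684042 + (18 + 21)/17 = 684042 + (1/17)*39 = 684042 + 39/17 = 11628753/17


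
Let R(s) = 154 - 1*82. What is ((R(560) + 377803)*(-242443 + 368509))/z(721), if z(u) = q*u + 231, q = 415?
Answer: 23818594875/149723 ≈ 1.5908e+5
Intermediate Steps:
R(s) = 72 (R(s) = 154 - 82 = 72)
z(u) = 231 + 415*u (z(u) = 415*u + 231 = 231 + 415*u)
((R(560) + 377803)*(-242443 + 368509))/z(721) = ((72 + 377803)*(-242443 + 368509))/(231 + 415*721) = (377875*126066)/(231 + 299215) = 47637189750/299446 = 47637189750*(1/299446) = 23818594875/149723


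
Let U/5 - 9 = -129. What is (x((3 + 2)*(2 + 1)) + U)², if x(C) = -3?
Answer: 363609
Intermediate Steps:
U = -600 (U = 45 + 5*(-129) = 45 - 645 = -600)
(x((3 + 2)*(2 + 1)) + U)² = (-3 - 600)² = (-603)² = 363609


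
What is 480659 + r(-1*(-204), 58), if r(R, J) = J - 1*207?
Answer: 480510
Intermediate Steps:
r(R, J) = -207 + J (r(R, J) = J - 207 = -207 + J)
480659 + r(-1*(-204), 58) = 480659 + (-207 + 58) = 480659 - 149 = 480510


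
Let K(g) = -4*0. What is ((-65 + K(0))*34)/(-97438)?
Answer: 1105/48719 ≈ 0.022681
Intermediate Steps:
K(g) = 0
((-65 + K(0))*34)/(-97438) = ((-65 + 0)*34)/(-97438) = -65*34*(-1/97438) = -2210*(-1/97438) = 1105/48719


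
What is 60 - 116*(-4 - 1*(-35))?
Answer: -3536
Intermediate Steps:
60 - 116*(-4 - 1*(-35)) = 60 - 116*(-4 + 35) = 60 - 116*31 = 60 - 3596 = -3536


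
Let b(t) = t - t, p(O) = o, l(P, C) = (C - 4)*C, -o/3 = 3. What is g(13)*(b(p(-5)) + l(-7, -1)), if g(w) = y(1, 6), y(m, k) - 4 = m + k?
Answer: 55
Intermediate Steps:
o = -9 (o = -3*3 = -9)
y(m, k) = 4 + k + m (y(m, k) = 4 + (m + k) = 4 + (k + m) = 4 + k + m)
g(w) = 11 (g(w) = 4 + 6 + 1 = 11)
l(P, C) = C*(-4 + C) (l(P, C) = (-4 + C)*C = C*(-4 + C))
p(O) = -9
b(t) = 0
g(13)*(b(p(-5)) + l(-7, -1)) = 11*(0 - (-4 - 1)) = 11*(0 - 1*(-5)) = 11*(0 + 5) = 11*5 = 55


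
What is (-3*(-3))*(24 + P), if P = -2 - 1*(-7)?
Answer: 261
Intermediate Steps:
P = 5 (P = -2 + 7 = 5)
(-3*(-3))*(24 + P) = (-3*(-3))*(24 + 5) = 9*29 = 261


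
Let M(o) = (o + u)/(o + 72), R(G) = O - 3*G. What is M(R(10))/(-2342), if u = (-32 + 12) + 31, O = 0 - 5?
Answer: 12/43327 ≈ 0.00027696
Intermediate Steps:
O = -5
u = 11 (u = -20 + 31 = 11)
R(G) = -5 - 3*G
M(o) = (11 + o)/(72 + o) (M(o) = (o + 11)/(o + 72) = (11 + o)/(72 + o))
M(R(10))/(-2342) = ((11 + (-5 - 3*10))/(72 + (-5 - 3*10)))/(-2342) = ((11 + (-5 - 30))/(72 + (-5 - 30)))*(-1/2342) = ((11 - 35)/(72 - 35))*(-1/2342) = (-24/37)*(-1/2342) = ((1/37)*(-24))*(-1/2342) = -24/37*(-1/2342) = 12/43327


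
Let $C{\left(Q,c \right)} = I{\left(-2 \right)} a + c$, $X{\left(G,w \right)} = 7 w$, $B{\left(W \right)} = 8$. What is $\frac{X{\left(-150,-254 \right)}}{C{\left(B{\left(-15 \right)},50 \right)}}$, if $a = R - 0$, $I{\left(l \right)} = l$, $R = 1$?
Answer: $- \frac{889}{24} \approx -37.042$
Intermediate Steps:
$a = 1$ ($a = 1 - 0 = 1 + 0 = 1$)
$C{\left(Q,c \right)} = -2 + c$ ($C{\left(Q,c \right)} = \left(-2\right) 1 + c = -2 + c$)
$\frac{X{\left(-150,-254 \right)}}{C{\left(B{\left(-15 \right)},50 \right)}} = \frac{7 \left(-254\right)}{-2 + 50} = - \frac{1778}{48} = \left(-1778\right) \frac{1}{48} = - \frac{889}{24}$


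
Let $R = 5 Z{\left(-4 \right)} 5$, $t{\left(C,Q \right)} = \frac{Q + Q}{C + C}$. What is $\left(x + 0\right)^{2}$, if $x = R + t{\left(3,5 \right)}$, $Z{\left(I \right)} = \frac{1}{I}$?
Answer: $\frac{3025}{144} \approx 21.007$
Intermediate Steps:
$t{\left(C,Q \right)} = \frac{Q}{C}$ ($t{\left(C,Q \right)} = \frac{2 Q}{2 C} = 2 Q \frac{1}{2 C} = \frac{Q}{C}$)
$R = - \frac{25}{4}$ ($R = \frac{5}{-4} \cdot 5 = 5 \left(- \frac{1}{4}\right) 5 = \left(- \frac{5}{4}\right) 5 = - \frac{25}{4} \approx -6.25$)
$x = - \frac{55}{12}$ ($x = - \frac{25}{4} + \frac{5}{3} = - \frac{55}{12} \approx -4.5833$)
$\left(x + 0\right)^{2} = \left(- \frac{55}{12} + 0\right)^{2} = \left(- \frac{55}{12}\right)^{2} = \frac{3025}{144}$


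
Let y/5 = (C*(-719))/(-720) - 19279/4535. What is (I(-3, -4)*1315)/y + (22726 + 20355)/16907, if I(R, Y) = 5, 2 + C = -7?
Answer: -142892872313/1476437589 ≈ -96.782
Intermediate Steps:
C = -9 (C = -2 - 7 = -9)
y = -960597/14512 (y = 5*(-9*(-719)/(-720) - 19279/4535) = 5*(6471*(-1/720) - 19279*1/4535) = 5*(-719/80 - 19279/4535) = 5*(-960597/72560) = -960597/14512 ≈ -66.193)
(I(-3, -4)*1315)/y + (22726 + 20355)/16907 = (5*1315)/(-960597/14512) + (22726 + 20355)/16907 = 6575*(-14512/960597) + 43081*(1/16907) = -95416400/960597 + 43081/16907 = -142892872313/1476437589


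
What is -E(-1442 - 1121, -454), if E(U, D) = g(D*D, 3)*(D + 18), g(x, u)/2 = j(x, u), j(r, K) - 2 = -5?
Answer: -2616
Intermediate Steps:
j(r, K) = -3 (j(r, K) = 2 - 5 = -3)
g(x, u) = -6 (g(x, u) = 2*(-3) = -6)
E(U, D) = -108 - 6*D (E(U, D) = -6*(D + 18) = -6*(18 + D) = -108 - 6*D)
-E(-1442 - 1121, -454) = -(-108 - 6*(-454)) = -(-108 + 2724) = -1*2616 = -2616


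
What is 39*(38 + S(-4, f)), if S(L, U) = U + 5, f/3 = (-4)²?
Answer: 3549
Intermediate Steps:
f = 48 (f = 3*(-4)² = 3*16 = 48)
S(L, U) = 5 + U
39*(38 + S(-4, f)) = 39*(38 + (5 + 48)) = 39*(38 + 53) = 39*91 = 3549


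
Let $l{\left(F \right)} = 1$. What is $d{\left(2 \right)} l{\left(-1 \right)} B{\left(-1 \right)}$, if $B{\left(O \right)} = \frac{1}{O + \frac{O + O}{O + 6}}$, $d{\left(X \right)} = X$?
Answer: $- \frac{10}{7} \approx -1.4286$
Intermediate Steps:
$B{\left(O \right)} = \frac{1}{O + \frac{2 O}{6 + O}}$
$d{\left(2 \right)} l{\left(-1 \right)} B{\left(-1 \right)} = 2 \cdot 1 \frac{6 - 1}{\left(-1\right) \left(8 - 1\right)} = 2 \left(\left(-1\right) \frac{1}{7} \cdot 5\right) = 2 \left(- \frac{5}{7}\right) = - \frac{10}{7}$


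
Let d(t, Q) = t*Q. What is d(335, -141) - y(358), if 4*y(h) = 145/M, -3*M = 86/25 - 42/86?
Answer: -599038995/12692 ≈ -47198.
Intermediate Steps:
M = -3173/3225 (M = -(86/25 - 42/86)/3 = -(86*(1/25) - 42*1/86)/3 = -(86/25 - 21/43)/3 = -1/3*3173/1075 = -3173/3225 ≈ -0.98388)
y(h) = -467625/12692 (y(h) = (145/(-3173/3225))/4 = (145*(-3225/3173))/4 = (1/4)*(-467625/3173) = -467625/12692)
d(t, Q) = Q*t
d(335, -141) - y(358) = -141*335 - 1*(-467625/12692) = -47235 + 467625/12692 = -599038995/12692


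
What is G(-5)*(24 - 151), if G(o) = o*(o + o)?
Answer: -6350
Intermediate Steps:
G(o) = 2*o**2 (G(o) = o*(2*o) = 2*o**2)
G(-5)*(24 - 151) = (2*(-5)**2)*(24 - 151) = (2*25)*(-127) = 50*(-127) = -6350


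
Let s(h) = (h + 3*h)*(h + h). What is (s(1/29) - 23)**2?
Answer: 373842225/707281 ≈ 528.56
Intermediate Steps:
s(h) = 8*h**2 (s(h) = (4*h)*(2*h) = 8*h**2)
(s(1/29) - 23)**2 = (8*(1/29)**2 - 23)**2 = (8*(1/841) - 23)**2 = (8/841 - 23)**2 = (-19335/841)**2 = 373842225/707281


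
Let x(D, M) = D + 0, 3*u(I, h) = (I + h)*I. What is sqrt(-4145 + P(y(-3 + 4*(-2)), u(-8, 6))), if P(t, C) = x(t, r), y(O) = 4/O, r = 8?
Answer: I*sqrt(501589)/11 ≈ 64.385*I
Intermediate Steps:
u(I, h) = I*(I + h)/3 (u(I, h) = ((I + h)*I)/3 = (I*(I + h))/3 = I*(I + h)/3)
x(D, M) = D
P(t, C) = t
sqrt(-4145 + P(y(-3 + 4*(-2)), u(-8, 6))) = sqrt(-4145 + 4/(-3 + 4*(-2))) = sqrt(-4145 + 4/(-3 - 8)) = sqrt(-4145 + 4/(-11)) = sqrt(-4145 + 4*(-1/11)) = sqrt(-4145 - 4/11) = sqrt(-45599/11) = I*sqrt(501589)/11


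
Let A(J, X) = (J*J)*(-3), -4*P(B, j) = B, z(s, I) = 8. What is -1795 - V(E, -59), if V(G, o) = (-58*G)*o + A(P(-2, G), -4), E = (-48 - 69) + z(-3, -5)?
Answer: 1484815/4 ≈ 3.7120e+5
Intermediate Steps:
E = -109 (E = (-48 - 69) + 8 = -117 + 8 = -109)
P(B, j) = -B/4
A(J, X) = -3*J² (A(J, X) = J²*(-3) = -3*J²)
V(G, o) = -¾ - 58*G*o (V(G, o) = (-58*G)*o - 3*(-¼*(-2))² = -58*G*o - 3*(½)² = -58*G*o - 3*¼ = -58*G*o - ¾ = -¾ - 58*G*o)
-1795 - V(E, -59) = -1795 - (-¾ - 58*(-109)*(-59)) = -1795 - (-¾ - 372998) = -1795 - 1*(-1491995/4) = -1795 + 1491995/4 = 1484815/4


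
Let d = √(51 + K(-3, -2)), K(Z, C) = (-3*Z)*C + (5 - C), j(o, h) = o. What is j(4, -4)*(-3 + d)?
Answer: -12 + 8*√10 ≈ 13.298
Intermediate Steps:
K(Z, C) = 5 - C - 3*C*Z (K(Z, C) = -3*C*Z + (5 - C) = 5 - C - 3*C*Z)
d = 2*√10 (d = √(51 + (5 - 1*(-2) - 3*(-2)*(-3))) = √(51 + (5 + 2 - 18)) = √(51 - 11) = √40 = 2*√10 ≈ 6.3246)
j(4, -4)*(-3 + d) = 4*(-3 + 2*√10) = -12 + 8*√10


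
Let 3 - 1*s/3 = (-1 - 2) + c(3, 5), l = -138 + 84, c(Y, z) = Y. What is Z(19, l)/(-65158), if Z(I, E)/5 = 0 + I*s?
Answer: -855/65158 ≈ -0.013122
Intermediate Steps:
l = -54
s = 9 (s = 9 - 3*((-1 - 2) + 3) = 9 - 3*(-3 + 3) = 9 - 3*0 = 9 + 0 = 9)
Z(I, E) = 45*I (Z(I, E) = 5*(0 + I*9) = 5*(0 + 9*I) = 5*(9*I) = 45*I)
Z(19, l)/(-65158) = (45*19)/(-65158) = 855*(-1/65158) = -855/65158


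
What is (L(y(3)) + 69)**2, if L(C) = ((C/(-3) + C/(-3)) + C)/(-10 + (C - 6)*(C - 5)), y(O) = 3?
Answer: 75625/16 ≈ 4726.6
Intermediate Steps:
L(C) = C/(3*(-10 + (-6 + C)*(-5 + C))) (L(C) = ((C*(-1/3) + C*(-1/3)) + C)/(-10 + (-6 + C)*(-5 + C)) = ((-C/3 - C/3) + C)/(-10 + (-6 + C)*(-5 + C)) = (-2*C/3 + C)/(-10 + (-6 + C)*(-5 + C)) = (C/3)/(-10 + (-6 + C)*(-5 + C)) = C/(3*(-10 + (-6 + C)*(-5 + C))))
(L(y(3)) + 69)**2 = ((1/3)*3/(20 + 3**2 - 11*3) + 69)**2 = ((1/3)*3/(20 + 9 - 33) + 69)**2 = ((1/3)*3/(-4) + 69)**2 = ((1/3)*3*(-1/4) + 69)**2 = (-1/4 + 69)**2 = (275/4)**2 = 75625/16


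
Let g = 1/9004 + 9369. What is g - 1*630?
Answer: 78685957/9004 ≈ 8739.0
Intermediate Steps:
g = 84358477/9004 (g = 1/9004 + 9369 = 84358477/9004 ≈ 9369.0)
g - 1*630 = 84358477/9004 - 1*630 = 84358477/9004 - 630 = 78685957/9004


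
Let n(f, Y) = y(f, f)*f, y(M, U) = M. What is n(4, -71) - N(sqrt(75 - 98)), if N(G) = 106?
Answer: -90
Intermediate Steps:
n(f, Y) = f**2 (n(f, Y) = f*f = f**2)
n(4, -71) - N(sqrt(75 - 98)) = 4**2 - 1*106 = 16 - 106 = -90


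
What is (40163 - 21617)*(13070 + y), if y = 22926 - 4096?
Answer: 591617400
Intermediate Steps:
y = 18830
(40163 - 21617)*(13070 + y) = (40163 - 21617)*(13070 + 18830) = 18546*31900 = 591617400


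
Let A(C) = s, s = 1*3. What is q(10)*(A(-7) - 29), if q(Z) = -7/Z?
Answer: 91/5 ≈ 18.200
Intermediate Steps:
s = 3
A(C) = 3
q(10)*(A(-7) - 29) = (-7/10)*(3 - 29) = -7*⅒*(-26) = -7/10*(-26) = 91/5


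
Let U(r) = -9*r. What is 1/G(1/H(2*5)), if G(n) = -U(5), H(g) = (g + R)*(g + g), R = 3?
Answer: 1/45 ≈ 0.022222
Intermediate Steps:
H(g) = 2*g*(3 + g) (H(g) = (g + 3)*(g + g) = (3 + g)*(2*g) = 2*g*(3 + g))
G(n) = 45 (G(n) = -(-9)*5 = -1*(-45) = 45)
1/G(1/H(2*5)) = 1/45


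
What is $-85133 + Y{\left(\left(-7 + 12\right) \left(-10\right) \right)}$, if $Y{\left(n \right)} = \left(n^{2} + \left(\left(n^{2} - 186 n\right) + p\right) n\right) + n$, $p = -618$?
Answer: $-641783$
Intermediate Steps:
$Y{\left(n \right)} = n + n^{2} + n \left(-618 + n^{2} - 186 n\right)$ ($Y{\left(n \right)} = \left(n^{2} + \left(\left(n^{2} - 186 n\right) - 618\right) n\right) + n = \left(n^{2} + \left(-618 + n^{2} - 186 n\right) n\right) + n = \left(n^{2} + n \left(-618 + n^{2} - 186 n\right)\right) + n = n + n^{2} + n \left(-618 + n^{2} - 186 n\right)$)
$-85133 + Y{\left(\left(-7 + 12\right) \left(-10\right) \right)} = -85133 + \left(-7 + 12\right) \left(-10\right) \left(-617 + \left(\left(-7 + 12\right) \left(-10\right)\right)^{2} - 185 \left(-7 + 12\right) \left(-10\right)\right) = -85133 + 5 \left(-10\right) \left(-617 + \left(5 \left(-10\right)\right)^{2} - 185 \cdot 5 \left(-10\right)\right) = -85133 - 50 \left(-617 + \left(-50\right)^{2} - -9250\right) = -85133 - 50 \left(-617 + 2500 + 9250\right) = -85133 - 556650 = -641783$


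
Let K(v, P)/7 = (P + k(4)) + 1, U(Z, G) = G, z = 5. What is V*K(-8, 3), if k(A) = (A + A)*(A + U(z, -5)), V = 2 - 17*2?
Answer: 896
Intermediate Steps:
V = -32 (V = 2 - 34 = -32)
k(A) = 2*A*(-5 + A) (k(A) = (A + A)*(A - 5) = (2*A)*(-5 + A) = 2*A*(-5 + A))
K(v, P) = -49 + 7*P (K(v, P) = 7*((P + 2*4*(-5 + 4)) + 1) = 7*((P + 2*4*(-1)) + 1) = 7*((P - 8) + 1) = 7*((-8 + P) + 1) = 7*(-7 + P) = -49 + 7*P)
V*K(-8, 3) = -32*(-49 + 7*3) = -32*(-49 + 21) = -32*(-28) = 896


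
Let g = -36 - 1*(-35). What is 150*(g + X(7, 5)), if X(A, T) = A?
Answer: 900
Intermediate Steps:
g = -1 (g = -36 + 35 = -1)
150*(g + X(7, 5)) = 150*(-1 + 7) = 150*6 = 900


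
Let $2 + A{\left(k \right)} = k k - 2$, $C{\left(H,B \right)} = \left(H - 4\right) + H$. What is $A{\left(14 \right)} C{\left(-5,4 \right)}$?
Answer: $-2688$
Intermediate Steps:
$C{\left(H,B \right)} = -4 + 2 H$ ($C{\left(H,B \right)} = \left(-4 + H\right) + H = -4 + 2 H$)
$A{\left(k \right)} = -4 + k^{2}$ ($A{\left(k \right)} = -2 + \left(k k - 2\right) = -2 + \left(k^{2} - 2\right) = -2 + \left(-2 + k^{2}\right) = -4 + k^{2}$)
$A{\left(14 \right)} C{\left(-5,4 \right)} = \left(-4 + 14^{2}\right) \left(-4 + 2 \left(-5\right)\right) = \left(-4 + 196\right) \left(-4 - 10\right) = 192 \left(-14\right) = -2688$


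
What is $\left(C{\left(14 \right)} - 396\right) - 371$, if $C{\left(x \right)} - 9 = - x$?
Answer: $-772$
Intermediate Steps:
$C{\left(x \right)} = 9 - x$
$\left(C{\left(14 \right)} - 396\right) - 371 = \left(\left(9 - 14\right) - 396\right) - 371 = \left(-5 - 396\right) - 371 = -401 - 371 = -772$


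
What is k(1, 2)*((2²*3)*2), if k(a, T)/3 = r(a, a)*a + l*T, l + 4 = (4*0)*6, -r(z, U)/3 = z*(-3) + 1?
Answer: -144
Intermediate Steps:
r(z, U) = -3 + 9*z (r(z, U) = -3*(z*(-3) + 1) = -3*(-3*z + 1) = -3*(1 - 3*z) = -3 + 9*z)
l = -4 (l = -4 + (4*0)*6 = -4 + 0*6 = -4 + 0 = -4)
k(a, T) = -12*T + 3*a*(-3 + 9*a) (k(a, T) = 3*((-3 + 9*a)*a - 4*T) = 3*(a*(-3 + 9*a) - 4*T) = 3*(-4*T + a*(-3 + 9*a)) = -12*T + 3*a*(-3 + 9*a))
k(1, 2)*((2²*3)*2) = (-12*2 - 9*1 + 27*1²)*((2²*3)*2) = (-24 - 9 + 27*1)*((4*3)*2) = (-24 - 9 + 27)*(12*2) = -6*24 = -144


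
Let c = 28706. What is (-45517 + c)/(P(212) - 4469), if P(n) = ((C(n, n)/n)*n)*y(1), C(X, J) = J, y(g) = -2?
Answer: 16811/4893 ≈ 3.4357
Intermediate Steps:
P(n) = -2*n (P(n) = ((n/n)*n)*(-2) = (1*n)*(-2) = n*(-2) = -2*n)
(-45517 + c)/(P(212) - 4469) = (-45517 + 28706)/(-2*212 - 4469) = -16811/(-424 - 4469) = -16811/(-4893) = -16811*(-1/4893) = 16811/4893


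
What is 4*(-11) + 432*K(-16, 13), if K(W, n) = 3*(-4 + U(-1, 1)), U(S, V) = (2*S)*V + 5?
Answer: -1340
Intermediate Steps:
U(S, V) = 5 + 2*S*V (U(S, V) = 2*S*V + 5 = 5 + 2*S*V)
K(W, n) = -3 (K(W, n) = 3*(-4 + (5 + 2*(-1)*1)) = 3*(-4 + (5 - 2)) = 3*(-4 + 3) = 3*(-1) = -3)
4*(-11) + 432*K(-16, 13) = 4*(-11) + 432*(-3) = -44 - 1296 = -1340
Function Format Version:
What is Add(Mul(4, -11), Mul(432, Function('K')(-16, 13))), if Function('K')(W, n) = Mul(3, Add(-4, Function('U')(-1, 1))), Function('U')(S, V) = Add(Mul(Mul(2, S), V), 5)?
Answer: -1340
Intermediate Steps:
Function('U')(S, V) = Add(5, Mul(2, S, V)) (Function('U')(S, V) = Add(Mul(2, S, V), 5) = Add(5, Mul(2, S, V)))
Function('K')(W, n) = -3 (Function('K')(W, n) = Mul(3, Add(-4, Add(5, Mul(2, -1, 1)))) = Mul(3, Add(-4, Add(5, -2))) = Mul(3, Add(-4, 3)) = Mul(3, -1) = -3)
Add(Mul(4, -11), Mul(432, Function('K')(-16, 13))) = Add(Mul(4, -11), Mul(432, -3)) = Add(-44, -1296) = -1340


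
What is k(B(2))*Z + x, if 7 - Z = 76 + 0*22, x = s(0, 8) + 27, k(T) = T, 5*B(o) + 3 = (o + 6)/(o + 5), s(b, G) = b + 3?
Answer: 1947/35 ≈ 55.629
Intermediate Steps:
s(b, G) = 3 + b
B(o) = -⅗ + (6 + o)/(5*(5 + o)) (B(o) = -⅗ + ((o + 6)/(o + 5))/5 = -⅗ + ((6 + o)/(5 + o))/5 = -⅗ + (6 + o)/(5*(5 + o)))
x = 30 (x = (3 + 0) + 27 = 3 + 27 = 30)
Z = -69 (Z = 7 - (76 + 0*22) = 7 - (76 + 0) = 7 - 1*76 = 7 - 76 = -69)
k(B(2))*Z + x = ((-9 - 2*2)/(5*(5 + 2)))*(-69) + 30 = ((⅕)*(-9 - 4)/7)*(-69) + 30 = ((⅕)*(⅐)*(-13))*(-69) + 30 = -13/35*(-69) + 30 = 897/35 + 30 = 1947/35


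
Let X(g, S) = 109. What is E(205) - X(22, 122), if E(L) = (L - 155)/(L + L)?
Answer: -4464/41 ≈ -108.88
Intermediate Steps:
E(L) = (-155 + L)/(2*L) (E(L) = (-155 + L)/((2*L)) = (-155 + L)*(1/(2*L)) = (-155 + L)/(2*L))
E(205) - X(22, 122) = (1/2)*(-155 + 205)/205 - 1*109 = (1/2)*(1/205)*50 - 109 = 5/41 - 109 = -4464/41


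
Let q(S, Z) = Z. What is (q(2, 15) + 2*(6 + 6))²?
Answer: 1521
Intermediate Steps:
(q(2, 15) + 2*(6 + 6))² = (15 + 2*(6 + 6))² = (15 + 2*12)² = (15 + 24)² = 39² = 1521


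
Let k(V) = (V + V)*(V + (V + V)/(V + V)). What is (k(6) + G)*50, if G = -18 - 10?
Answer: 2800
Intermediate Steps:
G = -28
k(V) = 2*V*(1 + V) (k(V) = (2*V)*(V + (2*V)/((2*V))) = (2*V)*(V + (2*V)*(1/(2*V))) = (2*V)*(V + 1) = (2*V)*(1 + V) = 2*V*(1 + V))
(k(6) + G)*50 = (2*6*(1 + 6) - 28)*50 = (2*6*7 - 28)*50 = (84 - 28)*50 = 56*50 = 2800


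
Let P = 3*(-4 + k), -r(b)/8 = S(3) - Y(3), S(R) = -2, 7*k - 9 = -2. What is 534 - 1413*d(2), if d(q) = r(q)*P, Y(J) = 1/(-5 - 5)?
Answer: 969162/5 ≈ 1.9383e+5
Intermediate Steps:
k = 1 (k = 9/7 + (⅐)*(-2) = 9/7 - 2/7 = 1)
Y(J) = -⅒ (Y(J) = 1/(-10) = -⅒)
r(b) = 76/5 (r(b) = -8*(-2 - 1*(-⅒)) = -8*(-2 + ⅒) = -8*(-19/10) = 76/5)
P = -9 (P = 3*(-4 + 1) = 3*(-3) = -9)
d(q) = -684/5 (d(q) = (76/5)*(-9) = -684/5)
534 - 1413*d(2) = 534 - 1413*(-684/5) = 534 + 966492/5 = 969162/5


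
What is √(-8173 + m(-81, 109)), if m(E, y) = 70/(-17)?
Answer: I*√2363187/17 ≈ 90.427*I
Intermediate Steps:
m(E, y) = -70/17 (m(E, y) = 70*(-1/17) = -70/17)
√(-8173 + m(-81, 109)) = √(-8173 - 70/17) = √(-139011/17) = I*√2363187/17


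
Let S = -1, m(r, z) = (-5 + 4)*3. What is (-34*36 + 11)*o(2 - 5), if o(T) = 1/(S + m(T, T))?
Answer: 1213/4 ≈ 303.25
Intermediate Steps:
m(r, z) = -3 (m(r, z) = -1*3 = -3)
o(T) = -¼ (o(T) = 1/(-1 - 3) = 1/(-4) = -¼)
(-34*36 + 11)*o(2 - 5) = (-34*36 + 11)*(-¼) = (-1224 + 11)*(-¼) = -1213*(-¼) = 1213/4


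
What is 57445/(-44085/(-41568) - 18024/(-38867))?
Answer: 30936496476640/820891109 ≈ 37687.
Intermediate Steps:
57445/(-44085/(-41568) - 18024/(-38867)) = 57445/(-44085*(-1/41568) - 18024*(-1/38867)) = 57445/(14695/13856 + 18024/38867) = 57445/(820891109/538541152) = 57445*(538541152/820891109) = 30936496476640/820891109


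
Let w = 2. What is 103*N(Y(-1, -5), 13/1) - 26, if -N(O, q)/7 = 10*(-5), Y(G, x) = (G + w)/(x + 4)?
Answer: 36024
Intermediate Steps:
Y(G, x) = (2 + G)/(4 + x) (Y(G, x) = (G + 2)/(x + 4) = (2 + G)/(4 + x))
N(O, q) = 350 (N(O, q) = -70*(-5) = -7*(-50) = 350)
103*N(Y(-1, -5), 13/1) - 26 = 103*350 - 26 = 36050 - 26 = 36024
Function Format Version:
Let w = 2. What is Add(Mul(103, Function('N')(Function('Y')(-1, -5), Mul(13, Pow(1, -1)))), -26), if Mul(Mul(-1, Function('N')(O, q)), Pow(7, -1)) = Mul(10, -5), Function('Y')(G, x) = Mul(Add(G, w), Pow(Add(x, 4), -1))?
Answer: 36024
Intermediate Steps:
Function('Y')(G, x) = Mul(Pow(Add(4, x), -1), Add(2, G)) (Function('Y')(G, x) = Mul(Add(G, 2), Pow(Add(x, 4), -1)) = Mul(Add(2, G), Pow(Add(4, x), -1)) = Mul(Pow(Add(4, x), -1), Add(2, G)))
Function('N')(O, q) = 350 (Function('N')(O, q) = Mul(-7, Mul(10, -5)) = Mul(-7, -50) = 350)
Add(Mul(103, Function('N')(Function('Y')(-1, -5), Mul(13, Pow(1, -1)))), -26) = Add(Mul(103, 350), -26) = Add(36050, -26) = 36024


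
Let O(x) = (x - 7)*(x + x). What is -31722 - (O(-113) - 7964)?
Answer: -50878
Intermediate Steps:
O(x) = 2*x*(-7 + x) (O(x) = (-7 + x)*(2*x) = 2*x*(-7 + x))
-31722 - (O(-113) - 7964) = -31722 - (2*(-113)*(-7 - 113) - 7964) = -31722 - (2*(-113)*(-120) - 7964) = -31722 - (27120 - 7964) = -31722 - 1*19156 = -31722 - 19156 = -50878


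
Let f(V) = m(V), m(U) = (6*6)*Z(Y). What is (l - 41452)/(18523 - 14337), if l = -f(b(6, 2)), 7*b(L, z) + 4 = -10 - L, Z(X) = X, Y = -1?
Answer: -20708/2093 ≈ -9.8939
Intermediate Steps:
b(L, z) = -2 - L/7 (b(L, z) = -4/7 + (-10 - L)/7 = -4/7 + (-10/7 - L/7) = -2 - L/7)
m(U) = -36 (m(U) = (6*6)*(-1) = 36*(-1) = -36)
f(V) = -36
l = 36 (l = -1*(-36) = 36)
(l - 41452)/(18523 - 14337) = (36 - 41452)/(18523 - 14337) = -41416/4186 = -41416*1/4186 = -20708/2093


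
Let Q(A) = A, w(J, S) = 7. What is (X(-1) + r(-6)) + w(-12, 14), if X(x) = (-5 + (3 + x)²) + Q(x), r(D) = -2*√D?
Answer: 5 - 2*I*√6 ≈ 5.0 - 4.899*I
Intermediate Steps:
X(x) = -5 + x + (3 + x)² (X(x) = (-5 + (3 + x)²) + x = -5 + x + (3 + x)²)
(X(-1) + r(-6)) + w(-12, 14) = ((-5 - 1 + (3 - 1)²) - 2*I*√6) + 7 = ((-5 - 1 + 2²) - 2*I*√6) + 7 = ((-5 - 1 + 4) - 2*I*√6) + 7 = (-2 - 2*I*√6) + 7 = 5 - 2*I*√6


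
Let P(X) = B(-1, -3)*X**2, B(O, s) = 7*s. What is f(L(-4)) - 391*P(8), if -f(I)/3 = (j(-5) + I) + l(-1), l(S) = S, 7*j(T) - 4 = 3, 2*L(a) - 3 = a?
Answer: 1051011/2 ≈ 5.2551e+5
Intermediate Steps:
L(a) = 3/2 + a/2
j(T) = 1 (j(T) = 4/7 + (1/7)*3 = 4/7 + 3/7 = 1)
f(I) = -3*I (f(I) = -3*((1 + I) - 1) = -3*I)
P(X) = -21*X**2 (P(X) = (7*(-3))*X**2 = -21*X**2)
f(L(-4)) - 391*P(8) = -3*(3/2 + (1/2)*(-4)) - (-8211)*8**2 = -3*(3/2 - 2) - (-8211)*64 = -3*(-1/2) - 391*(-1344) = 3/2 + 525504 = 1051011/2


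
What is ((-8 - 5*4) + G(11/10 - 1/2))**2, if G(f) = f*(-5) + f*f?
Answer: 586756/625 ≈ 938.81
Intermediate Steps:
G(f) = f**2 - 5*f (G(f) = -5*f + f**2 = f**2 - 5*f)
((-8 - 5*4) + G(11/10 - 1/2))**2 = ((-8 - 5*4) + (11/10 - 1/2)*(-5 + (11/10 - 1/2)))**2 = ((-8 - 20) + (11*(1/10) - 1*1/2)*(-5 + (11*(1/10) - 1*1/2)))**2 = (-28 + (11/10 - 1/2)*(-5 + (11/10 - 1/2)))**2 = (-28 + 3*(-5 + 3/5)/5)**2 = (-28 + (3/5)*(-22/5))**2 = (-28 - 66/25)**2 = (-766/25)**2 = 586756/625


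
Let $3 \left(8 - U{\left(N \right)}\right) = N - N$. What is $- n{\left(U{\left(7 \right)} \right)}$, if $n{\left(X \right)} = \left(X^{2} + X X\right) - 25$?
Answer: $-103$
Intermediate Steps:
$U{\left(N \right)} = 8$ ($U{\left(N \right)} = 8 - \frac{N - N}{3} = 8 - 0 = 8 + 0 = 8$)
$n{\left(X \right)} = -25 + 2 X^{2}$ ($n{\left(X \right)} = \left(X^{2} + X^{2}\right) - 25 = 2 X^{2} - 25 = -25 + 2 X^{2}$)
$- n{\left(U{\left(7 \right)} \right)} = - (-25 + 2 \cdot 8^{2}) = - (-25 + 2 \cdot 64) = - (-25 + 128) = \left(-1\right) 103 = -103$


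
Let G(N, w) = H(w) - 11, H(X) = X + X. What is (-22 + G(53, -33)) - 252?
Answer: -351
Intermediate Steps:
H(X) = 2*X
G(N, w) = -11 + 2*w (G(N, w) = 2*w - 11 = -11 + 2*w)
(-22 + G(53, -33)) - 252 = (-22 + (-11 + 2*(-33))) - 252 = (-22 + (-11 - 66)) - 252 = (-22 - 77) - 252 = -99 - 252 = -351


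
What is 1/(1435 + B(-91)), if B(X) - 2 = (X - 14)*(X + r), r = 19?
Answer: 1/8997 ≈ 0.00011115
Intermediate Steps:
B(X) = 2 + (-14 + X)*(19 + X) (B(X) = 2 + (X - 14)*(X + 19) = 2 + (-14 + X)*(19 + X))
1/(1435 + B(-91)) = 1/(1435 + (-264 + (-91)² + 5*(-91))) = 1/(1435 + (-264 + 8281 - 455)) = 1/(1435 + 7562) = 1/8997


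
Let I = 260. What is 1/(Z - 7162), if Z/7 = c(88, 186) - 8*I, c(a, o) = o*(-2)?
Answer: -1/24326 ≈ -4.1108e-5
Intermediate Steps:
c(a, o) = -2*o
Z = -17164 (Z = 7*(-2*186 - 8*260) = 7*(-372 - 1*2080) = 7*(-372 - 2080) = 7*(-2452) = -17164)
1/(Z - 7162) = 1/(-17164 - 7162) = 1/(-24326) = -1/24326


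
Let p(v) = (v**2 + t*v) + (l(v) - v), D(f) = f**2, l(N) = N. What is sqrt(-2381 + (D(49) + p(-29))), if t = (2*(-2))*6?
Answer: 3*sqrt(173) ≈ 39.459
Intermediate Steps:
t = -24 (t = -4*6 = -24)
p(v) = v**2 - 24*v (p(v) = (v**2 - 24*v) + (v - v) = (v**2 - 24*v) + 0 = v**2 - 24*v)
sqrt(-2381 + (D(49) + p(-29))) = sqrt(-2381 + (49**2 - 29*(-24 - 29))) = sqrt(-2381 + (2401 - 29*(-53))) = sqrt(-2381 + (2401 + 1537)) = sqrt(-2381 + 3938) = sqrt(1557) = 3*sqrt(173)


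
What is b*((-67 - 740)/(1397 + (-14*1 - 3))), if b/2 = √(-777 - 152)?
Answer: -269*I*√929/230 ≈ -35.648*I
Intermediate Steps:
b = 2*I*√929 (b = 2*√(-777 - 152) = 2*√(-929) = 2*(I*√929) = 2*I*√929 ≈ 60.959*I)
b*((-67 - 740)/(1397 + (-14*1 - 3))) = (2*I*√929)*((-67 - 740)/(1397 + (-14*1 - 3))) = (2*I*√929)*(-807/(1397 + (-14 - 3))) = (2*I*√929)*(-807/(1397 - 17)) = (2*I*√929)*(-807/1380) = (2*I*√929)*(-807*1/1380) = (2*I*√929)*(-269/460) = -269*I*√929/230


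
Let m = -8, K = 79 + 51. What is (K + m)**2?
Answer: 14884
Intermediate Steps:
K = 130
(K + m)**2 = (130 - 8)**2 = 122**2 = 14884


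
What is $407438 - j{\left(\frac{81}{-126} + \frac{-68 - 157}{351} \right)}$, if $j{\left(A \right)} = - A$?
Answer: $\frac{222460447}{546} \approx 4.0744 \cdot 10^{5}$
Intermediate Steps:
$407438 - j{\left(\frac{81}{-126} + \frac{-68 - 157}{351} \right)} = 407438 - - (\frac{81}{-126} + \frac{-68 - 157}{351}) = 407438 - - (81 \left(- \frac{1}{126}\right) - \frac{25}{39}) = 407438 - - (- \frac{9}{14} - \frac{25}{39}) = 407438 - \left(-1\right) \left(- \frac{701}{546}\right) = 407438 - \frac{701}{546} = \frac{222460447}{546}$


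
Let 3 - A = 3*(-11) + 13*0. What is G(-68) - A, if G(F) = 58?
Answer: 22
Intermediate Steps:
A = 36 (A = 3 - (3*(-11) + 13*0) = 3 - (-33 + 0) = 3 - 1*(-33) = 3 + 33 = 36)
G(-68) - A = 58 - 1*36 = 58 - 36 = 22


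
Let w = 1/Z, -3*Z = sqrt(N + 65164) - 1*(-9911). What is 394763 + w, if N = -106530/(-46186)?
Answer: 298292461905328533/755624164712 + sqrt(34752321244081)/755624164712 ≈ 3.9476e+5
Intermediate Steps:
N = 53265/23093 (N = -106530*(-1/46186) = 53265/23093 ≈ 2.3065)
Z = -9911/3 - sqrt(34752321244081)/69279 (Z = -(sqrt(53265/23093 + 65164) - 1*(-9911))/3 = -(sqrt(1504885517/23093) + 9911)/3 = -(sqrt(34752321244081)/23093 + 9911)/3 = -(9911 + sqrt(34752321244081)/23093)/3 = -9911/3 - sqrt(34752321244081)/69279 ≈ -3388.8)
w = 1/(-9911/3 - sqrt(34752321244081)/69279) ≈ -0.00029509
394763 + w = 394763 + (-228874723/755624164712 + sqrt(34752321244081)/755624164712) = 298292461905328533/755624164712 + sqrt(34752321244081)/755624164712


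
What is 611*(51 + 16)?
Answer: 40937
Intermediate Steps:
611*(51 + 16) = 611*67 = 40937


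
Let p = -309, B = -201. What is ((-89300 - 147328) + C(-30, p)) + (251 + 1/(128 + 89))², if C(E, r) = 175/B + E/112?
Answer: -13146793298249/75719112 ≈ -1.7363e+5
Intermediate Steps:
C(E, r) = -175/201 + E/112 (C(E, r) = 175/(-201) + E/112 = 175*(-1/201) + E*(1/112) = -175/201 + E/112)
((-89300 - 147328) + C(-30, p)) + (251 + 1/(128 + 89))² = ((-89300 - 147328) + (-175/201 + (1/112)*(-30))) + (251 + 1/(128 + 89))² = (-236628 + (-175/201 - 15/56)) + (251 + 1/217)² = (-236628 - 12815/11256) + (251 + 1/217)² = -2663497583/11256 + (54468/217)² = -2663497583/11256 + 2966763024/47089 = -13146793298249/75719112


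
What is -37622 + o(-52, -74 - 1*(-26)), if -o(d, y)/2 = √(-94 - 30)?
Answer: -37622 - 4*I*√31 ≈ -37622.0 - 22.271*I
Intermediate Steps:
o(d, y) = -4*I*√31 (o(d, y) = -2*√(-94 - 30) = -4*I*√31)
-37622 + o(-52, -74 - 1*(-26)) = -37622 - 4*I*√31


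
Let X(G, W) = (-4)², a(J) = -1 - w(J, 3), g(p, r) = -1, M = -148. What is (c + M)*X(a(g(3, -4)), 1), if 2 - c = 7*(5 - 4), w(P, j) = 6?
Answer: -2448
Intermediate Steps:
a(J) = -7 (a(J) = -1 - 1*6 = -1 - 6 = -7)
c = -5 (c = 2 - 7*(5 - 4) = 2 - 7 = -5)
X(G, W) = 16
(c + M)*X(a(g(3, -4)), 1) = (-5 - 148)*16 = -153*16 = -2448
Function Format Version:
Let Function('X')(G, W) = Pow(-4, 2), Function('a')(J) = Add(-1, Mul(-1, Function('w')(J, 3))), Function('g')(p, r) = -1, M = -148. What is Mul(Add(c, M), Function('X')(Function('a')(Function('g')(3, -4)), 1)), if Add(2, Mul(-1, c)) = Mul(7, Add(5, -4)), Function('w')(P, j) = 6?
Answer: -2448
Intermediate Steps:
Function('a')(J) = -7 (Function('a')(J) = Add(-1, Mul(-1, 6)) = Add(-1, -6) = -7)
c = -5 (c = Add(2, Mul(-1, Mul(7, Add(5, -4)))) = Add(2, Mul(-1, Mul(7, 1))) = Add(2, Mul(-1, 7)) = Add(2, -7) = -5)
Function('X')(G, W) = 16
Mul(Add(c, M), Function('X')(Function('a')(Function('g')(3, -4)), 1)) = Mul(Add(-5, -148), 16) = Mul(-153, 16) = -2448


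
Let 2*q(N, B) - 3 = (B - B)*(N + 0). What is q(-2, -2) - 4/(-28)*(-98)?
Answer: -25/2 ≈ -12.500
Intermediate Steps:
q(N, B) = 3/2 (q(N, B) = 3/2 + ((B - B)*(N + 0))/2 = 3/2 + (0*N)/2 = 3/2 + (½)*0 = 3/2 + 0 = 3/2)
q(-2, -2) - 4/(-28)*(-98) = 3/2 - 4/(-28)*(-98) = 3/2 - 4*(-1/28)*(-98) = 3/2 + (⅐)*(-98) = 3/2 - 14 = -25/2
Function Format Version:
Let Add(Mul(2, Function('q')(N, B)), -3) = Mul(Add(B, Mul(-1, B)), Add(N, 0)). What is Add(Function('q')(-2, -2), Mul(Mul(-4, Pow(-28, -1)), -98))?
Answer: Rational(-25, 2) ≈ -12.500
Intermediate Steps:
Function('q')(N, B) = Rational(3, 2) (Function('q')(N, B) = Add(Rational(3, 2), Mul(Rational(1, 2), Mul(Add(B, Mul(-1, B)), Add(N, 0)))) = Add(Rational(3, 2), Mul(Rational(1, 2), Mul(0, N))) = Add(Rational(3, 2), Mul(Rational(1, 2), 0)) = Add(Rational(3, 2), 0) = Rational(3, 2))
Add(Function('q')(-2, -2), Mul(Mul(-4, Pow(-28, -1)), -98)) = Add(Rational(3, 2), Mul(Mul(-4, Pow(-28, -1)), -98)) = Add(Rational(3, 2), Mul(Mul(-4, Rational(-1, 28)), -98)) = Add(Rational(3, 2), Mul(Rational(1, 7), -98)) = Add(Rational(3, 2), -14) = Rational(-25, 2)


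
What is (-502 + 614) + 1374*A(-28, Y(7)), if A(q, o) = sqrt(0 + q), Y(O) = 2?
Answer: 112 + 2748*I*sqrt(7) ≈ 112.0 + 7270.5*I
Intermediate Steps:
A(q, o) = sqrt(q)
(-502 + 614) + 1374*A(-28, Y(7)) = (-502 + 614) + 1374*sqrt(-28) = 112 + 1374*(2*I*sqrt(7)) = 112 + 2748*I*sqrt(7)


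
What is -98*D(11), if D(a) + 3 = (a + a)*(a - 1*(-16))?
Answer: -57918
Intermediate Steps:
D(a) = -3 + 2*a*(16 + a) (D(a) = -3 + (a + a)*(a - 1*(-16)) = -3 + (2*a)*(a + 16) = -3 + (2*a)*(16 + a) = -3 + 2*a*(16 + a))
-98*D(11) = -98*(-3 + 2*11² + 32*11) = -98*(-3 + 2*121 + 352) = -98*(-3 + 242 + 352) = -98*591 = -57918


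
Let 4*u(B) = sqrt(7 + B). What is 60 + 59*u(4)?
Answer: 60 + 59*sqrt(11)/4 ≈ 108.92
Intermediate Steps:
u(B) = sqrt(7 + B)/4
60 + 59*u(4) = 60 + 59*(sqrt(7 + 4)/4) = 60 + 59*(sqrt(11)/4) = 60 + 59*sqrt(11)/4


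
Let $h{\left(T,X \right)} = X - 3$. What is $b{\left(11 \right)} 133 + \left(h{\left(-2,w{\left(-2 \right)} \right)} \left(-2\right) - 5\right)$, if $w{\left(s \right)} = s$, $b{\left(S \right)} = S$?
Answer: $1468$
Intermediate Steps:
$h{\left(T,X \right)} = -3 + X$
$b{\left(11 \right)} 133 + \left(h{\left(-2,w{\left(-2 \right)} \right)} \left(-2\right) - 5\right) = 11 \cdot 133 - \left(5 - \left(-3 - 2\right) \left(-2\right)\right) = 1463 - -5 = 1463 + \left(10 - 5\right) = 1463 + 5 = 1468$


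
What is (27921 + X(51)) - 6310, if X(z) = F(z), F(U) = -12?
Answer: 21599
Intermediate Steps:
X(z) = -12
(27921 + X(51)) - 6310 = (27921 - 12) - 6310 = 27909 - 6310 = 21599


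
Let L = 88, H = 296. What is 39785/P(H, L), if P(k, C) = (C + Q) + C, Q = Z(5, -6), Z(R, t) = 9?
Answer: 7957/37 ≈ 215.05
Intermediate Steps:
Q = 9
P(k, C) = 9 + 2*C (P(k, C) = (C + 9) + C = (9 + C) + C = 9 + 2*C)
39785/P(H, L) = 39785/(9 + 2*88) = 39785/(9 + 176) = 39785/185 = 39785*(1/185) = 7957/37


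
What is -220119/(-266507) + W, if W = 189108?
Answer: 50398825875/266507 ≈ 1.8911e+5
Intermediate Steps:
-220119/(-266507) + W = -220119/(-266507) + 189108 = -220119*(-1/266507) + 189108 = 220119/266507 + 189108 = 50398825875/266507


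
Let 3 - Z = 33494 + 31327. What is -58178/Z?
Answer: 29089/32409 ≈ 0.89756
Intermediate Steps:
Z = -64818 (Z = 3 - (33494 + 31327) = 3 - 1*64821 = 3 - 64821 = -64818)
-58178/Z = -58178/(-64818) = -58178*(-1/64818) = 29089/32409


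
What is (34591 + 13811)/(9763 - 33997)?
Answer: -8067/4039 ≈ -1.9973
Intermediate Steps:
(34591 + 13811)/(9763 - 33997) = 48402/(-24234) = 48402*(-1/24234) = -8067/4039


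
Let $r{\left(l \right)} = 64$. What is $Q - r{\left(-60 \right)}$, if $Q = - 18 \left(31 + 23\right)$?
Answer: $-1036$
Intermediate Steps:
$Q = -972$ ($Q = \left(-18\right) 54 = -972$)
$Q - r{\left(-60 \right)} = -972 - 64 = -1036$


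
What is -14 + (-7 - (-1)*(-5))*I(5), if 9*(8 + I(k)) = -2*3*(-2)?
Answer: 66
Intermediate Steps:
I(k) = -20/3 (I(k) = -8 + (-2*3*(-2))/9 = -8 + (-6*(-2))/9 = -8 + (⅑)*12 = -8 + 4/3 = -20/3)
-14 + (-7 - (-1)*(-5))*I(5) = -14 + (-7 - (-1)*(-5))*(-20/3) = -14 + (-7 - 1*5)*(-20/3) = -14 + (-7 - 5)*(-20/3) = -14 - 12*(-20/3) = -14 + 80 = 66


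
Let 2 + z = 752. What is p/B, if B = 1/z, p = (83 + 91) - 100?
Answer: 55500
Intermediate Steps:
z = 750 (z = -2 + 752 = 750)
p = 74 (p = 174 - 100 = 74)
B = 1/750 ≈ 0.0013333
p/B = 74/(1/750) = 74*750 = 55500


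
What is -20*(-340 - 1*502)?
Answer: 16840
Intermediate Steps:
-20*(-340 - 1*502) = -20*(-340 - 502) = -20*(-842) = 16840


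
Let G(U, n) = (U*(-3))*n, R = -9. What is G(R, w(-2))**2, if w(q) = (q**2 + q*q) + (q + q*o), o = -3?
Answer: 104976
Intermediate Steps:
w(q) = -2*q + 2*q**2 (w(q) = (q**2 + q*q) + (q + q*(-3)) = (q**2 + q**2) + (q - 3*q) = 2*q**2 - 2*q = -2*q + 2*q**2)
G(U, n) = -3*U*n (G(U, n) = (-3*U)*n = -3*U*n)
G(R, w(-2))**2 = (-3*(-9)*2*(-2)*(-1 - 2))**2 = (-3*(-9)*2*(-2)*(-3))**2 = (-3*(-9)*12)**2 = 324**2 = 104976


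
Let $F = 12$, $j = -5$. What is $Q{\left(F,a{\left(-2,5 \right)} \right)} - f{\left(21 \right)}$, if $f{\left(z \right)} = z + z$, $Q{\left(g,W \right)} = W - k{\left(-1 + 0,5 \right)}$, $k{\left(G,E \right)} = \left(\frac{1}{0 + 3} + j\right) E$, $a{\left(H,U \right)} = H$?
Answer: $- \frac{62}{3} \approx -20.667$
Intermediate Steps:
$k{\left(G,E \right)} = - \frac{14 E}{3}$ ($k{\left(G,E \right)} = \left(\frac{1}{0 + 3} - 5\right) E = \left(\frac{1}{3} - 5\right) E = - \frac{14 E}{3}$)
$Q{\left(g,W \right)} = \frac{70}{3} + W$ ($Q{\left(g,W \right)} = W - \left(- \frac{14}{3}\right) 5 = W - - \frac{70}{3} = W + \frac{70}{3} = \frac{70}{3} + W$)
$f{\left(z \right)} = 2 z$
$Q{\left(F,a{\left(-2,5 \right)} \right)} - f{\left(21 \right)} = \left(\frac{70}{3} - 2\right) - 2 \cdot 21 = \frac{64}{3} - 42 = - \frac{62}{3}$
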